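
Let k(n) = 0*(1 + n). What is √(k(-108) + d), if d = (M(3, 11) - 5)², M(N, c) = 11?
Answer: 6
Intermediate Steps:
k(n) = 0
d = 36 (d = (11 - 5)² = 6² = 36)
√(k(-108) + d) = √(0 + 36) = √36 = 6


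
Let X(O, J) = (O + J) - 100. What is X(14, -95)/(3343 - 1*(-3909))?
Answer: -181/7252 ≈ -0.024959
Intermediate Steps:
X(O, J) = -100 + J + O (X(O, J) = (J + O) - 100 = -100 + J + O)
X(14, -95)/(3343 - 1*(-3909)) = (-100 - 95 + 14)/(3343 - 1*(-3909)) = -181/(3343 + 3909) = -181/7252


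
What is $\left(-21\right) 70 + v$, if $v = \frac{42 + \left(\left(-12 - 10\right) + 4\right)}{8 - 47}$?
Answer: $- \frac{19118}{13} \approx -1470.6$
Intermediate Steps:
$v = - \frac{8}{13}$ ($v = \frac{42 + \left(-22 + 4\right)}{-39} = \left(42 - 18\right) \left(- \frac{1}{39}\right) = 24 \left(- \frac{1}{39}\right) = - \frac{8}{13} \approx -0.61539$)
$\left(-21\right) 70 + v = \left(-21\right) 70 - \frac{8}{13} = -1470 - \frac{8}{13} = - \frac{19118}{13}$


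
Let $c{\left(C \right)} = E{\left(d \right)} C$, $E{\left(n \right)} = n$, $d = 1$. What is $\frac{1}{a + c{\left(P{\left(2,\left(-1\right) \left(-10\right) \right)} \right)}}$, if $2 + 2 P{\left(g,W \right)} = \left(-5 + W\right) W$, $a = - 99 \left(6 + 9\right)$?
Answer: $- \frac{1}{1461} \approx -0.00068446$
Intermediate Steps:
$a = -1485$ ($a = \left(-99\right) 15 = -1485$)
$P{\left(g,W \right)} = -1 + \frac{W \left(-5 + W\right)}{2}$ ($P{\left(g,W \right)} = -1 + \frac{\left(-5 + W\right) W}{2} = -1 + \frac{W \left(-5 + W\right)}{2}$)
$c{\left(C \right)} = C$ ($c{\left(C \right)} = 1 C = C$)
$\frac{1}{a + c{\left(P{\left(2,\left(-1\right) \left(-10\right) \right)} \right)}} = \frac{1}{-1485 - \left(1 - 50 + \frac{5}{2} \left(-1\right) \left(-10\right)\right)} = \frac{1}{-1485 - \left(26 - 50\right)} = \frac{1}{-1485 - -24} = \frac{1}{-1485 + 24} = \frac{1}{-1461} = - \frac{1}{1461}$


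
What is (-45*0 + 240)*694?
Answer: 166560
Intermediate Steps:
(-45*0 + 240)*694 = (0 + 240)*694 = 240*694 = 166560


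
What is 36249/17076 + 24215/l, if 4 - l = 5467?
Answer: -71822351/31095396 ≈ -2.3097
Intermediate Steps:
l = -5463 (l = 4 - 1*5467 = 4 - 5467 = -5463)
36249/17076 + 24215/l = 36249/17076 + 24215/(-5463) = 36249*(1/17076) + 24215*(-1/5463) = 12083/5692 - 24215/5463 = -71822351/31095396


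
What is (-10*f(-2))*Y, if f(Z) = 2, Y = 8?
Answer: -160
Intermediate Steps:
(-10*f(-2))*Y = -10*2*8 = -20*8 = -160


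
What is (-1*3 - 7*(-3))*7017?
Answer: 126306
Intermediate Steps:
(-1*3 - 7*(-3))*7017 = (-3 + 21)*7017 = 18*7017 = 126306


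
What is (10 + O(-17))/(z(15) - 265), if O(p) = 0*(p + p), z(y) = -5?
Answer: -1/27 ≈ -0.037037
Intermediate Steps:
O(p) = 0 (O(p) = 0*(2*p) = 0)
(10 + O(-17))/(z(15) - 265) = (10 + 0)/(-5 - 265) = 10/(-270) = 10*(-1/270) = -1/27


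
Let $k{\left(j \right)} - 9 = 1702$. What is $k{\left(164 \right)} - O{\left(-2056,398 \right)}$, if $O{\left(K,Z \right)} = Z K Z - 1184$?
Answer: $325681519$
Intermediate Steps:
$O{\left(K,Z \right)} = -1184 + K Z^{2}$ ($O{\left(K,Z \right)} = K Z Z - 1184 = K Z^{2} - 1184 = -1184 + K Z^{2}$)
$k{\left(j \right)} = 1711$ ($k{\left(j \right)} = 9 + 1702 = 1711$)
$k{\left(164 \right)} - O{\left(-2056,398 \right)} = 1711 - \left(-1184 - 2056 \cdot 398^{2}\right) = 1711 - \left(-1184 - 325678624\right) = 1711 - -325679808 = 1711 + 325679808 = 325681519$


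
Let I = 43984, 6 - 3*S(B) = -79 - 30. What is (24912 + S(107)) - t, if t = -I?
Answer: 206803/3 ≈ 68934.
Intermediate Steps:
S(B) = 115/3 (S(B) = 2 - (-79 - 30)/3 = 2 - ⅓*(-109) = 2 + 109/3 = 115/3)
t = -43984 (t = -1*43984 = -43984)
(24912 + S(107)) - t = (24912 + 115/3) - 1*(-43984) = 74851/3 + 43984 = 206803/3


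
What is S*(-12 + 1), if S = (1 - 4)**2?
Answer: -99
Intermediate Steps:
S = 9 (S = (-3)**2 = 9)
S*(-12 + 1) = 9*(-12 + 1) = 9*(-11) = -99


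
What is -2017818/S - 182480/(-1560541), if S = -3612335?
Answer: 3808066610338/5637196873235 ≈ 0.67552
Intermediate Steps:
-2017818/S - 182480/(-1560541) = -2017818/(-3612335) - 182480/(-1560541) = -2017818*(-1/3612335) - 182480*(-1/1560541) = 2017818/3612335 + 182480/1560541 = 3808066610338/5637196873235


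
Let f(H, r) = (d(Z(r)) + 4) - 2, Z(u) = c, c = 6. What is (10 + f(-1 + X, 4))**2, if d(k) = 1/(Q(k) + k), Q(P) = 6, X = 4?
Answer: 21025/144 ≈ 146.01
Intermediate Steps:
Z(u) = 6
d(k) = 1/(6 + k)
f(H, r) = 25/12 (f(H, r) = (1/(6 + 6) + 4) - 2 = (1/12 + 4) - 2 = 49/12 - 2 = 25/12)
(10 + f(-1 + X, 4))**2 = (10 + 25/12)**2 = (145/12)**2 = 21025/144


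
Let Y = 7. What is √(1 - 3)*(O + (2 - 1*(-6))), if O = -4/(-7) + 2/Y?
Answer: 62*I*√2/7 ≈ 12.526*I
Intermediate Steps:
O = 6/7 (O = -4/(-7) + 2/7 = -4*(-⅐) + 2*(⅐) = 4/7 + 2/7 = 6/7 ≈ 0.85714)
√(1 - 3)*(O + (2 - 1*(-6))) = √(1 - 3)*(6/7 + (2 - 1*(-6))) = √(-2)*(6/7 + (2 + 6)) = (I*√2)*(6/7 + 8) = (I*√2)*(62/7) = 62*I*√2/7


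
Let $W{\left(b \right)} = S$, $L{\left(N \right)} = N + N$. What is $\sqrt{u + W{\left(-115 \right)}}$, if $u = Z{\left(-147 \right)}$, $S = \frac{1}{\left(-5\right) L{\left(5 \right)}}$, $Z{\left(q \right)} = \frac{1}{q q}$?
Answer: $\frac{i \sqrt{43118}}{1470} \approx 0.14126 i$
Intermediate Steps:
$L{\left(N \right)} = 2 N$
$Z{\left(q \right)} = \frac{1}{q^{2}}$
$S = - \frac{1}{50}$ ($S = \frac{1}{\left(-5\right) 2 \cdot 5} = \frac{1}{\left(-5\right) 10} = \frac{1}{-50} = - \frac{1}{50} \approx -0.02$)
$W{\left(b \right)} = - \frac{1}{50}$
$u = \frac{1}{21609} \approx 4.6277 \cdot 10^{-5}$
$\sqrt{u + W{\left(-115 \right)}} = \sqrt{\frac{1}{21609} - \frac{1}{50}} = \sqrt{- \frac{21559}{1080450}} = \frac{i \sqrt{43118}}{1470}$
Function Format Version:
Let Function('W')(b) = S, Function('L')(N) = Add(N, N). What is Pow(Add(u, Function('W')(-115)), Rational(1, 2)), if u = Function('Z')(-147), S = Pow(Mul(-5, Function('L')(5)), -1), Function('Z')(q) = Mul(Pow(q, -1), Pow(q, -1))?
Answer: Mul(Rational(1, 1470), I, Pow(43118, Rational(1, 2))) ≈ Mul(0.14126, I)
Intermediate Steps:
Function('L')(N) = Mul(2, N)
Function('Z')(q) = Pow(q, -2)
S = Rational(-1, 50) (S = Pow(Mul(-5, Mul(2, 5)), -1) = Pow(Mul(-5, 10), -1) = Pow(-50, -1) = Rational(-1, 50) ≈ -0.020000)
Function('W')(b) = Rational(-1, 50)
u = Rational(1, 21609) (u = Pow(-147, -2) = Rational(1, 21609) ≈ 4.6277e-5)
Pow(Add(u, Function('W')(-115)), Rational(1, 2)) = Pow(Add(Rational(1, 21609), Rational(-1, 50)), Rational(1, 2)) = Pow(Rational(-21559, 1080450), Rational(1, 2)) = Mul(Rational(1, 1470), I, Pow(43118, Rational(1, 2)))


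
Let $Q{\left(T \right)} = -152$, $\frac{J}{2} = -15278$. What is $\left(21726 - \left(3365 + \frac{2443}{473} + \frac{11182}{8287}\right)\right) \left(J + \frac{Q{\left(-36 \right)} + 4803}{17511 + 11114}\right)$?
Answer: $- \frac{62927486925096227516}{112202872375} \approx -5.6084 \cdot 10^{8}$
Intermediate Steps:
$J = -30556$ ($J = 2 \left(-15278\right) = -30556$)
$\left(21726 - \left(3365 + \frac{2443}{473} + \frac{11182}{8287}\right)\right) \left(J + \frac{Q{\left(-36 \right)} + 4803}{17511 + 11114}\right) = \left(21726 - \left(3365 + \frac{2443}{473} + \frac{11182}{8287}\right)\right) \left(-30556 + \frac{-152 + 4803}{17511 + 11114}\right) = \left(21726 - \left(3365 + \frac{2443}{473} + \frac{11182}{8287}\right)\right) \left(-30556 + \frac{4651}{28625}\right) = \left(21726 - \frac{13215496342}{3919751}\right) \left(-30556 + 4651 \cdot \frac{1}{28625}\right) = \left(21726 - \frac{13215496342}{3919751}\right) \left(-30556 + \frac{4651}{28625}\right) = \left(21726 - \frac{13215496342}{3919751}\right) \left(- \frac{874660849}{28625}\right) = \frac{71945013884}{3919751} \left(- \frac{874660849}{28625}\right) = - \frac{62927486925096227516}{112202872375}$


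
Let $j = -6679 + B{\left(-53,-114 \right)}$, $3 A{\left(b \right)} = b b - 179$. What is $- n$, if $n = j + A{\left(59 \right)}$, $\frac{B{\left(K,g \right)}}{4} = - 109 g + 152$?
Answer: $- \frac{134201}{3} \approx -44734.0$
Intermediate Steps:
$B{\left(K,g \right)} = 608 - 436 g$ ($B{\left(K,g \right)} = 4 \left(- 109 g + 152\right) = 4 \left(152 - 109 g\right) = 608 - 436 g$)
$A{\left(b \right)} = - \frac{179}{3} + \frac{b^{2}}{3}$ ($A{\left(b \right)} = \frac{b b - 179}{3} = \frac{b^{2} - 179}{3} = \frac{-179 + b^{2}}{3} = - \frac{179}{3} + \frac{b^{2}}{3}$)
$j = 43633$ ($j = -6679 + \left(608 - -49704\right) = -6679 + \left(608 + 49704\right) = -6679 + 50312 = 43633$)
$n = \frac{134201}{3}$ ($n = 43633 - \left(\frac{179}{3} - \frac{59^{2}}{3}\right) = 43633 + \left(- \frac{179}{3} + \frac{1}{3} \cdot 3481\right) = 43633 + \left(- \frac{179}{3} + \frac{3481}{3}\right) = 43633 + \frac{3302}{3} = \frac{134201}{3} \approx 44734.0$)
$- n = \left(-1\right) \frac{134201}{3} = - \frac{134201}{3}$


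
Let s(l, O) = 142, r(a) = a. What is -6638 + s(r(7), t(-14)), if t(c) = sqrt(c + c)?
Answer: -6496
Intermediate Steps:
t(c) = sqrt(2)*sqrt(c) (t(c) = sqrt(2*c) = sqrt(2)*sqrt(c))
-6638 + s(r(7), t(-14)) = -6638 + 142 = -6496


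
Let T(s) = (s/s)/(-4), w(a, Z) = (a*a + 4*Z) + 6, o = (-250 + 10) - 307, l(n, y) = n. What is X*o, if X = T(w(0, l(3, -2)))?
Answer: 547/4 ≈ 136.75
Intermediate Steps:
o = -547 (o = -240 - 307 = -547)
w(a, Z) = 6 + a² + 4*Z (w(a, Z) = (a² + 4*Z) + 6 = 6 + a² + 4*Z)
T(s) = -¼ (T(s) = 1*(-¼) = -¼)
X = -¼ ≈ -0.25000
X*o = -¼*(-547) = 547/4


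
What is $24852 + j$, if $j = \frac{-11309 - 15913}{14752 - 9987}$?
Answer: $\frac{118392558}{4765} \approx 24846.0$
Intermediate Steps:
$j = - \frac{27222}{4765} \approx -5.7129$
$24852 + j = 24852 - \frac{27222}{4765} = \frac{118392558}{4765}$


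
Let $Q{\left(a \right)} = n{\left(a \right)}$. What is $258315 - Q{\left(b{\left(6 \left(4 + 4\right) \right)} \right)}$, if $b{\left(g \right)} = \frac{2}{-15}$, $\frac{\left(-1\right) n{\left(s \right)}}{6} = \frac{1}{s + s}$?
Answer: $\frac{516585}{2} \approx 2.5829 \cdot 10^{5}$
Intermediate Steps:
$n{\left(s \right)} = - \frac{3}{s}$ ($n{\left(s \right)} = - \frac{6}{s + s} = - \frac{6}{2 s} = - 6 \frac{1}{2 s} = - \frac{3}{s}$)
$b{\left(g \right)} = - \frac{2}{15}$ ($b{\left(g \right)} = 2 \left(- \frac{1}{15}\right) = - \frac{2}{15}$)
$Q{\left(a \right)} = - \frac{3}{a}$
$258315 - Q{\left(b{\left(6 \left(4 + 4\right) \right)} \right)} = 258315 - - \frac{3}{- \frac{2}{15}} = 258315 - \left(-3\right) \left(- \frac{15}{2}\right) = 258315 - \frac{45}{2} = \frac{516585}{2}$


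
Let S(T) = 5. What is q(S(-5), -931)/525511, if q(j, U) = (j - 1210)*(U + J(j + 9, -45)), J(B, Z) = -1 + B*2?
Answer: 1089320/525511 ≈ 2.0729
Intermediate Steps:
J(B, Z) = -1 + 2*B
q(j, U) = (-1210 + j)*(17 + U + 2*j) (q(j, U) = (j - 1210)*(U + (-1 + 2*(j + 9))) = (-1210 + j)*(U + (-1 + 2*(9 + j))) = (-1210 + j)*(U + (-1 + (18 + 2*j))) = (-1210 + j)*(U + (17 + 2*j)) = (-1210 + j)*(17 + U + 2*j))
q(S(-5), -931)/525511 = (-20570 - 2403*5 - 1210*(-931) + 2*5² - 931*5)/525511 = (-20570 - 12015 + 1126510 + 2*25 - 4655)*(1/525511) = (-20570 - 12015 + 1126510 + 50 - 4655)*(1/525511) = 1089320*(1/525511) = 1089320/525511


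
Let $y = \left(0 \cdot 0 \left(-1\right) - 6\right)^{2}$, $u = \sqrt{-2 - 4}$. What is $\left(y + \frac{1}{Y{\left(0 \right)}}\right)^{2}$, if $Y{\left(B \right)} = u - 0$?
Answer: $\frac{\left(216 - i \sqrt{6}\right)^{2}}{36} \approx 1295.8 - 29.394 i$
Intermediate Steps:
$u = i \sqrt{6}$ ($u = \sqrt{-6} = i \sqrt{6} \approx 2.4495 i$)
$Y{\left(B \right)} = i \sqrt{6}$ ($Y{\left(B \right)} = i \sqrt{6} - 0 = i \sqrt{6} + \left(-3 + 3\right) = i \sqrt{6} + 0 = i \sqrt{6}$)
$y = 36$ ($y = \left(0 \left(-1\right) - 6\right)^{2} = \left(0 - 6\right)^{2} = \left(-6\right)^{2} = 36$)
$\left(y + \frac{1}{Y{\left(0 \right)}}\right)^{2} = \left(36 + \frac{1}{i \sqrt{6}}\right)^{2} = \left(36 - \frac{i \sqrt{6}}{6}\right)^{2}$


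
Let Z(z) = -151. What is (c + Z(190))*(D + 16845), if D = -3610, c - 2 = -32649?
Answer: -434081530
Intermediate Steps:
c = -32647 (c = 2 - 32649 = -32647)
(c + Z(190))*(D + 16845) = (-32647 - 151)*(-3610 + 16845) = -32798*13235 = -434081530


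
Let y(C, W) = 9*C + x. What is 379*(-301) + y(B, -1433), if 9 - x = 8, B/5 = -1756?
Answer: -193098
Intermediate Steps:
B = -8780 (B = 5*(-1756) = -8780)
x = 1 (x = 9 - 1*8 = 9 - 8 = 1)
y(C, W) = 1 + 9*C (y(C, W) = 9*C + 1 = 1 + 9*C)
379*(-301) + y(B, -1433) = 379*(-301) + (1 + 9*(-8780)) = -114079 + (1 - 79020) = -114079 - 79019 = -193098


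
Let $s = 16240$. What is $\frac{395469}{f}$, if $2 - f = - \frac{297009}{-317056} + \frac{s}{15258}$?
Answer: $- \frac{956568415165056}{2735933} \approx -3.4963 \cdot 10^{8}$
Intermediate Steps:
$f = - \frac{2735933}{2418820224}$ ($f = 2 - \left(- \frac{297009}{-317056} + \frac{16240}{15258}\right) = 2 - \left(\left(-297009\right) \left(- \frac{1}{317056}\right) + 16240 \cdot \frac{1}{15258}\right) = 2 - \left(\frac{297009}{317056} + \frac{8120}{7629}\right) = 2 - \frac{4840376381}{2418820224} = - \frac{2735933}{2418820224} \approx -0.0011311$)
$\frac{395469}{f} = \frac{395469}{- \frac{2735933}{2418820224}} = 395469 \left(- \frac{2418820224}{2735933}\right) = - \frac{956568415165056}{2735933}$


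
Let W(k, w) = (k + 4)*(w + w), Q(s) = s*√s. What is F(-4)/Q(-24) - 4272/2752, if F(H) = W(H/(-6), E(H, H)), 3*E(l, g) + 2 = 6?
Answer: -267/172 + 7*I*√6/162 ≈ -1.5523 + 0.10584*I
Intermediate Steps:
E(l, g) = 4/3 (E(l, g) = -⅔ + (⅓)*6 = -⅔ + 2 = 4/3)
Q(s) = s^(3/2)
W(k, w) = 2*w*(4 + k) (W(k, w) = (4 + k)*(2*w) = 2*w*(4 + k))
F(H) = 32/3 - 4*H/9 (F(H) = 2*(4/3)*(4 + H/(-6)) = 2*(4/3)*(4 + H*(-⅙)) = 2*(4/3)*(4 - H/6) = 32/3 - 4*H/9)
F(-4)/Q(-24) - 4272/2752 = (32/3 - 4/9*(-4))/((-24)^(3/2)) - 4272/2752 = (32/3 + 16/9)/((-48*I*√6)) - 4272*1/2752 = 112*(I*√6/288)/9 - 267/172 = 7*I*√6/162 - 267/172 = -267/172 + 7*I*√6/162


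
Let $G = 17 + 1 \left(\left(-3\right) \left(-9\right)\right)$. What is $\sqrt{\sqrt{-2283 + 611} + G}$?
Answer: $\sqrt{44 + 2 i \sqrt{418}} \approx 7.2134 + 2.8343 i$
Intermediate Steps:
$G = 44$ ($G = 17 + 1 \cdot 27 = 17 + 27 = 44$)
$\sqrt{\sqrt{-2283 + 611} + G} = \sqrt{\sqrt{-2283 + 611} + 44} = \sqrt{\sqrt{-1672} + 44} = \sqrt{2 i \sqrt{418} + 44} = \sqrt{44 + 2 i \sqrt{418}}$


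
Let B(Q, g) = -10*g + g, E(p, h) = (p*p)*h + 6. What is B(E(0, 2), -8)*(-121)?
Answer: -8712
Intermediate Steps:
E(p, h) = 6 + h*p² (E(p, h) = p²*h + 6 = h*p² + 6 = 6 + h*p²)
B(Q, g) = -9*g
B(E(0, 2), -8)*(-121) = -9*(-8)*(-121) = 72*(-121) = -8712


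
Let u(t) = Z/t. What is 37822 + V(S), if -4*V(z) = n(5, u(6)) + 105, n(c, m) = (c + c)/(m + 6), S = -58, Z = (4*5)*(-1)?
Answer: 604717/16 ≈ 37795.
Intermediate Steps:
Z = -20 (Z = 20*(-1) = -20)
u(t) = -20/t
n(c, m) = 2*c/(6 + m) (n(c, m) = (2*c)/(6 + m) = 2*c/(6 + m))
V(z) = -435/16 (V(z) = -(2*5/(6 - 20/6) + 105)/4 = -(2*5/(6 - 20*1/6) + 105)/4 = -(2*5/(6 - 10/3) + 105)/4 = -(2*5/(8/3) + 105)/4 = -(2*5*(3/8) + 105)/4 = -(15/4 + 105)/4 = -1/4*435/4 = -435/16)
37822 + V(S) = 37822 - 435/16 = 604717/16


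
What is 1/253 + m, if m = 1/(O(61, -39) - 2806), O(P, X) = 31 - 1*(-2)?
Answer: 2520/701569 ≈ 0.0035919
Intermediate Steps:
O(P, X) = 33 (O(P, X) = 31 + 2 = 33)
m = -1/2773 (m = 1/(33 - 2806) = 1/(-2773) = -1/2773 ≈ -0.00036062)
1/253 + m = 1/253 - 1/2773 = 2520/701569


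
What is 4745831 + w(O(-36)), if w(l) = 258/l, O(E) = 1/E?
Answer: 4736543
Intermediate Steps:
4745831 + w(O(-36)) = 4745831 + 258/(1/(-36)) = 4745831 + 258/(-1/36) = 4745831 + 258*(-36) = 4745831 - 9288 = 4736543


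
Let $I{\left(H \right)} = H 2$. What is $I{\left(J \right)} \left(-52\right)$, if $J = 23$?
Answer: $-2392$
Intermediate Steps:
$I{\left(H \right)} = 2 H$
$I{\left(J \right)} \left(-52\right) = 2 \cdot 23 \left(-52\right) = 46 \left(-52\right) = -2392$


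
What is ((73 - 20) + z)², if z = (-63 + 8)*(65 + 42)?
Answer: 34012224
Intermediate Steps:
z = -5885 (z = -55*107 = -5885)
((73 - 20) + z)² = ((73 - 20) - 5885)² = (53 - 5885)² = (-5832)² = 34012224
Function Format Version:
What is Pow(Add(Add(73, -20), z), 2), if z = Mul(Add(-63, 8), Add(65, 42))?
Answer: 34012224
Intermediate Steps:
z = -5885 (z = Mul(-55, 107) = -5885)
Pow(Add(Add(73, -20), z), 2) = Pow(Add(Add(73, -20), -5885), 2) = Pow(Add(53, -5885), 2) = Pow(-5832, 2) = 34012224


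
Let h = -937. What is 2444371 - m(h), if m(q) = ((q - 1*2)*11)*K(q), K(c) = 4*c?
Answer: -36268721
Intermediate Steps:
m(q) = 4*q*(-22 + 11*q) (m(q) = ((q - 1*2)*11)*(4*q) = ((q - 2)*11)*(4*q) = ((-2 + q)*11)*(4*q) = (-22 + 11*q)*(4*q) = 4*q*(-22 + 11*q))
2444371 - m(h) = 2444371 - 44*(-937)*(-2 - 937) = 2444371 - 44*(-937)*(-939) = 2444371 - 1*38713092 = 2444371 - 38713092 = -36268721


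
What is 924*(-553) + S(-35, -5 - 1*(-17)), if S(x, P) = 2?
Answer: -510970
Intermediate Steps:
924*(-553) + S(-35, -5 - 1*(-17)) = 924*(-553) + 2 = -510972 + 2 = -510970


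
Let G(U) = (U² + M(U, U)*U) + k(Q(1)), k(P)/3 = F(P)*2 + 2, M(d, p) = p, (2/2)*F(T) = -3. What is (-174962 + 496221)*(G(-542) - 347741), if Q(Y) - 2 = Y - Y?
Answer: 77029876725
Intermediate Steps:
Q(Y) = 2 (Q(Y) = 2 + (Y - Y) = 2 + 0 = 2)
F(T) = -3
k(P) = -12 (k(P) = 3*(-3*2 + 2) = 3*(-6 + 2) = 3*(-4) = -12)
G(U) = -12 + 2*U² (G(U) = (U² + U*U) - 12 = (U² + U²) - 12 = 2*U² - 12 = -12 + 2*U²)
(-174962 + 496221)*(G(-542) - 347741) = (-174962 + 496221)*((-12 + 2*(-542)²) - 347741) = 321259*((-12 + 2*293764) - 347741) = 321259*((-12 + 587528) - 347741) = 321259*(587516 - 347741) = 321259*239775 = 77029876725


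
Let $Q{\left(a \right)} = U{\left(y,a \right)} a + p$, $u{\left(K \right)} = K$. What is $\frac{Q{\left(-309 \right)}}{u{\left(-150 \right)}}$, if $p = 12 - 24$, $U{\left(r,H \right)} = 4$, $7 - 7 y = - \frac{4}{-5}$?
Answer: $\frac{208}{25} \approx 8.32$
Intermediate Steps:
$y = \frac{31}{35}$ ($y = 1 - \frac{\left(-4\right) \frac{1}{-5}}{7} = 1 - \frac{\left(-4\right) \left(- \frac{1}{5}\right)}{7} = 1 - \frac{4}{35} = \frac{31}{35} \approx 0.88571$)
$p = -12$
$Q{\left(a \right)} = -12 + 4 a$ ($Q{\left(a \right)} = 4 a - 12 = -12 + 4 a$)
$\frac{Q{\left(-309 \right)}}{u{\left(-150 \right)}} = \frac{-12 + 4 \left(-309\right)}{-150} = \left(-12 - 1236\right) \left(- \frac{1}{150}\right) = \left(-1248\right) \left(- \frac{1}{150}\right) = \frac{208}{25}$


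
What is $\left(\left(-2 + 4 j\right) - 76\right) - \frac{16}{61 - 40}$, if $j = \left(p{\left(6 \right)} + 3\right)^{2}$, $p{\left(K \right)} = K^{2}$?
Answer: $\frac{126110}{21} \approx 6005.2$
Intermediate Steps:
$j = 1521$ ($j = \left(6^{2} + 3\right)^{2} = \left(36 + 3\right)^{2} = 39^{2} = 1521$)
$\left(\left(-2 + 4 j\right) - 76\right) - \frac{16}{61 - 40} = \left(\left(-2 + 4 \cdot 1521\right) - 76\right) - \frac{16}{61 - 40} = \left(\left(-2 + 6084\right) - 76\right) - \frac{16}{21} = \left(6082 - 76\right) - \frac{16}{21} = 6006 - \frac{16}{21} = \frac{126110}{21}$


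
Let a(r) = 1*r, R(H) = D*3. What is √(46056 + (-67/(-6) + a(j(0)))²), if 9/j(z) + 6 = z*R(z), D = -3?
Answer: √415345/3 ≈ 214.82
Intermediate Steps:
R(H) = -9 (R(H) = -3*3 = -9)
j(z) = 9/(-6 - 9*z) (j(z) = 9/(-6 + z*(-9)) = 9/(-6 - 9*z))
a(r) = r
√(46056 + (-67/(-6) + a(j(0)))²) = √(46056 + (-67/(-6) - 3/(2 + 3*0))²) = √(46056 + (-67*(-⅙) - 3/(2 + 0))²) = √(46056 + (67/6 - 3/2)²) = √(46056 + (29/3)²) = √(46056 + 841/9) = √(415345/9) = √415345/3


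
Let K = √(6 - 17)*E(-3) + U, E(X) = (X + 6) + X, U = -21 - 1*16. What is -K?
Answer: 37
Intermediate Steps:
U = -37 (U = -21 - 16 = -37)
E(X) = 6 + 2*X (E(X) = (6 + X) + X = 6 + 2*X)
K = -37 (K = √(6 - 17)*(6 + 2*(-3)) - 37 = √(-11)*(6 - 6) - 37 = (I*√11)*0 - 37 = 0 - 37 = -37)
-K = -1*(-37) = 37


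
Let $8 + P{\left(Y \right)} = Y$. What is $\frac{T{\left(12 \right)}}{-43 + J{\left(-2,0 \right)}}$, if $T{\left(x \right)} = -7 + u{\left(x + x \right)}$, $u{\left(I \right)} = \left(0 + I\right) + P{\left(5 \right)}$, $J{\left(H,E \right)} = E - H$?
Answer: $- \frac{14}{41} \approx -0.34146$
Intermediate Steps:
$P{\left(Y \right)} = -8 + Y$
$u{\left(I \right)} = -3 + I$ ($u{\left(I \right)} = \left(0 + I\right) + \left(-8 + 5\right) = I - 3 = -3 + I$)
$T{\left(x \right)} = -10 + 2 x$ ($T{\left(x \right)} = -7 + \left(-3 + \left(x + x\right)\right) = -7 + \left(-3 + 2 x\right) = -10 + 2 x$)
$\frac{T{\left(12 \right)}}{-43 + J{\left(-2,0 \right)}} = \frac{-10 + 2 \cdot 12}{-43 + \left(0 - -2\right)} = \frac{-10 + 24}{-43 + \left(0 + 2\right)} = \frac{14}{-43 + 2} = \frac{14}{-41} = 14 \left(- \frac{1}{41}\right) = - \frac{14}{41}$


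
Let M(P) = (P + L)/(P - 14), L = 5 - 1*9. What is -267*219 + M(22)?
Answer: -233883/4 ≈ -58471.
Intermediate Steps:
L = -4 (L = 5 - 9 = -4)
M(P) = (-4 + P)/(-14 + P) (M(P) = (P - 4)/(P - 14) = (-4 + P)/(-14 + P))
-267*219 + M(22) = -267*219 + (-4 + 22)/(-14 + 22) = -58473 + 18/8 = -58473 + (⅛)*18 = -58473 + 9/4 = -233883/4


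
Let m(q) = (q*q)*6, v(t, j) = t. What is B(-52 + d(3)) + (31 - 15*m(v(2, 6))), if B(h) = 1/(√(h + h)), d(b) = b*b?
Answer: -329 - I*√86/86 ≈ -329.0 - 0.10783*I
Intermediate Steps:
d(b) = b²
m(q) = 6*q² (m(q) = q²*6 = 6*q²)
B(h) = √2/(2*√h) (B(h) = 1/(√(2*h)) = 1/(√2*√h) = √2/(2*√h))
B(-52 + d(3)) + (31 - 15*m(v(2, 6))) = √2/(2*√(-52 + 3²)) + (31 - 90*2²) = √2/(2*√(-52 + 9)) + (31 - 90*4) = √2/(2*√(-43)) + (31 - 15*24) = √2*(-I*√43/43)/2 + (31 - 360) = -I*√86/86 - 329 = -329 - I*√86/86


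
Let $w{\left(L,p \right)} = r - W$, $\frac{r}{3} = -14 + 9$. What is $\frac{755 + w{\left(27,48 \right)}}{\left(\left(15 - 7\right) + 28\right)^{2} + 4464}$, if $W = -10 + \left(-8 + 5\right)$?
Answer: $\frac{251}{1920} \approx 0.13073$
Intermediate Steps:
$W = -13$ ($W = -10 - 3 = -13$)
$r = -15$ ($r = 3 \left(-14 + 9\right) = 3 \left(-5\right) = -15$)
$w{\left(L,p \right)} = -2$ ($w{\left(L,p \right)} = -15 - -13 = -15 + 13 = -2$)
$\frac{755 + w{\left(27,48 \right)}}{\left(\left(15 - 7\right) + 28\right)^{2} + 4464} = \frac{755 - 2}{\left(\left(15 - 7\right) + 28\right)^{2} + 4464} = \frac{753}{\left(\left(15 - 7\right) + 28\right)^{2} + 4464} = \frac{753}{\left(8 + 28\right)^{2} + 4464} = \frac{753}{36^{2} + 4464} = \frac{753}{1296 + 4464} = \frac{753}{5760} = 753 \cdot \frac{1}{5760} = \frac{251}{1920}$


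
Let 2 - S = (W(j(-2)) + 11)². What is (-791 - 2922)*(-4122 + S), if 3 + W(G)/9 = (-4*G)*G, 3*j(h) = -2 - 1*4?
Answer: 110350360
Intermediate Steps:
j(h) = -2 (j(h) = (-2 - 1*4)/3 = (-2 - 4)/3 = (⅓)*(-6) = -2)
W(G) = -27 - 36*G² (W(G) = -27 + 9*((-4*G)*G) = -27 + 9*(-4*G²) = -27 - 36*G²)
S = -25598 (S = 2 - ((-27 - 36*(-2)²) + 11)² = 2 - ((-27 - 36*4) + 11)² = 2 - ((-27 - 144) + 11)² = 2 - (-171 + 11)² = 2 - 1*(-160)² = 2 - 1*25600 = 2 - 25600 = -25598)
(-791 - 2922)*(-4122 + S) = (-791 - 2922)*(-4122 - 25598) = -3713*(-29720) = 110350360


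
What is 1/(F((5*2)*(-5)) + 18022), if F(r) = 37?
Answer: 1/18059 ≈ 5.5374e-5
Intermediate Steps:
1/(F((5*2)*(-5)) + 18022) = 1/(37 + 18022) = 1/18059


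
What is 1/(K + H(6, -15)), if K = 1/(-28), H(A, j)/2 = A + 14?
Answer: 28/1119 ≈ 0.025022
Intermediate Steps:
H(A, j) = 28 + 2*A (H(A, j) = 2*(A + 14) = 2*(14 + A) = 28 + 2*A)
K = -1/28 ≈ -0.035714
1/(K + H(6, -15)) = 1/(-1/28 + (28 + 2*6)) = 1/(-1/28 + (28 + 12)) = 1/(-1/28 + 40) = 1/(1119/28) = 28/1119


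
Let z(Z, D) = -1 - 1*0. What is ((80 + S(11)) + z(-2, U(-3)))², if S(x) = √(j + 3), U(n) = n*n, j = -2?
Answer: 6400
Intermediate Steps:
U(n) = n²
z(Z, D) = -1 (z(Z, D) = -1 + 0 = -1)
S(x) = 1 (S(x) = √(-2 + 3) = √1 = 1)
((80 + S(11)) + z(-2, U(-3)))² = ((80 + 1) - 1)² = (81 - 1)² = 80² = 6400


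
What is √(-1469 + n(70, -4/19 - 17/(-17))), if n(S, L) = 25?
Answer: 38*I ≈ 38.0*I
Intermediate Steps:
√(-1469 + n(70, -4/19 - 17/(-17))) = √(-1469 + 25) = √(-1444) = 38*I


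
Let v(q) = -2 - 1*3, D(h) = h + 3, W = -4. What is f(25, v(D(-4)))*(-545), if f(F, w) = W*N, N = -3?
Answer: -6540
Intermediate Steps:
D(h) = 3 + h
v(q) = -5 (v(q) = -2 - 3 = -5)
f(F, w) = 12 (f(F, w) = -4*(-3) = 12)
f(25, v(D(-4)))*(-545) = 12*(-545) = -6540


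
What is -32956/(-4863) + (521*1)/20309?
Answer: 671837027/98762667 ≈ 6.8025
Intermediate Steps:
-32956/(-4863) + (521*1)/20309 = -32956*(-1/4863) + 521*(1/20309) = 32956/4863 + 521/20309 = 671837027/98762667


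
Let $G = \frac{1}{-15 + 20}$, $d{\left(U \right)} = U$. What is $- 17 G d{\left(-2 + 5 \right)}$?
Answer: $- \frac{51}{5} \approx -10.2$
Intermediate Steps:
$G = \frac{1}{5} \approx 0.2$
$- 17 G d{\left(-2 + 5 \right)} = \left(-17\right) \frac{1}{5} \left(-2 + 5\right) = \left(- \frac{17}{5}\right) 3 = - \frac{51}{5}$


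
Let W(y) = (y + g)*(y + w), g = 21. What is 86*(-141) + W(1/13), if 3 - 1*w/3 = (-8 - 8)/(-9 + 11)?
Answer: -1931474/169 ≈ -11429.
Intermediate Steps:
w = 33 (w = 9 - 3*(-8 - 8)/(-9 + 11) = 9 - (-48)/2 = 9 - 3*(-8) = 9 + 24 = 33)
W(y) = (21 + y)*(33 + y) (W(y) = (y + 21)*(y + 33) = (21 + y)*(33 + y))
86*(-141) + W(1/13) = 86*(-141) + (693 + (1/13)² + 54/13) = -12126 + (693 + (1/13)² + 54*(1/13)) = -12126 + (693 + 1/169 + 54/13) = -12126 + 117820/169 = -1931474/169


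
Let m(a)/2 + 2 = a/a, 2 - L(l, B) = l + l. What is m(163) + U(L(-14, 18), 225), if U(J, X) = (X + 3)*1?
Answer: 226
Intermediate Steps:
L(l, B) = 2 - 2*l (L(l, B) = 2 - (l + l) = 2 - 2*l)
m(a) = -2 (m(a) = -4 + 2*(a/a) = -4 + 2*1 = -4 + 2 = -2)
U(J, X) = 3 + X (U(J, X) = (3 + X)*1 = 3 + X)
m(163) + U(L(-14, 18), 225) = -2 + (3 + 225) = -2 + 228 = 226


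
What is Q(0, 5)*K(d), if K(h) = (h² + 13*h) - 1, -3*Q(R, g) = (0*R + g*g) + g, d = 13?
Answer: -3370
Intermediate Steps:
Q(R, g) = -g/3 - g²/3 (Q(R, g) = -((0*R + g*g) + g)/3 = -((0 + g²) + g)/3 = -(g² + g)/3 = -(g + g²)/3 = -g/3 - g²/3)
K(h) = -1 + h² + 13*h
Q(0, 5)*K(d) = (-⅓*5*(1 + 5))*(-1 + 13² + 13*13) = (-⅓*5*6)*(-1 + 169 + 169) = -10*337 = -3370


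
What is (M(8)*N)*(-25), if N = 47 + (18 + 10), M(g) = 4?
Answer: -7500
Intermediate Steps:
N = 75 (N = 47 + 28 = 75)
(M(8)*N)*(-25) = (4*75)*(-25) = 300*(-25) = -7500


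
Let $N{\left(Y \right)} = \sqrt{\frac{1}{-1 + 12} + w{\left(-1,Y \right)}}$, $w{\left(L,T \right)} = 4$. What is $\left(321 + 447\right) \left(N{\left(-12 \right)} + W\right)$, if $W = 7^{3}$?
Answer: $263424 + \frac{2304 \sqrt{55}}{11} \approx 2.6498 \cdot 10^{5}$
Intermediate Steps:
$W = 343$
$N{\left(Y \right)} = \frac{3 \sqrt{55}}{11}$ ($N{\left(Y \right)} = \sqrt{\frac{1}{-1 + 12} + 4} = \sqrt{\frac{1}{11} + 4} = \sqrt{\frac{45}{11}} = \frac{3 \sqrt{55}}{11}$)
$\left(321 + 447\right) \left(N{\left(-12 \right)} + W\right) = \left(321 + 447\right) \left(\frac{3 \sqrt{55}}{11} + 343\right) = 768 \left(343 + \frac{3 \sqrt{55}}{11}\right) = 263424 + \frac{2304 \sqrt{55}}{11}$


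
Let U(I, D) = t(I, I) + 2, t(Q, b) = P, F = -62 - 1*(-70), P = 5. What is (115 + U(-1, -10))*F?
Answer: 976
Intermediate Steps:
F = 8 (F = -62 + 70 = 8)
t(Q, b) = 5
U(I, D) = 7 (U(I, D) = 5 + 2 = 7)
(115 + U(-1, -10))*F = (115 + 7)*8 = 122*8 = 976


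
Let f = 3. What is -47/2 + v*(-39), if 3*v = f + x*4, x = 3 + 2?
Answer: -645/2 ≈ -322.50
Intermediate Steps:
x = 5
v = 23/3 (v = (3 + 5*4)/3 = (3 + 20)/3 = (⅓)*23 = 23/3 ≈ 7.6667)
-47/2 + v*(-39) = -47/2 + (23/3)*(-39) = -47*½ - 299 = -47/2 - 299 = -645/2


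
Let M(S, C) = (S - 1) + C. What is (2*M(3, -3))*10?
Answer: -20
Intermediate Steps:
M(S, C) = -1 + C + S (M(S, C) = (-1 + S) + C = -1 + C + S)
(2*M(3, -3))*10 = (2*(-1 - 3 + 3))*10 = (2*(-1))*10 = -2*10 = -20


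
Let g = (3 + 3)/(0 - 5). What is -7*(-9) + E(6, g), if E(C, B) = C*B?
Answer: 279/5 ≈ 55.800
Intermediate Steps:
g = -6/5 (g = 6/(-5) = 6*(-⅕) = -6/5 ≈ -1.2000)
E(C, B) = B*C
-7*(-9) + E(6, g) = -7*(-9) - 6/5*6 = 63 - 36/5 = 279/5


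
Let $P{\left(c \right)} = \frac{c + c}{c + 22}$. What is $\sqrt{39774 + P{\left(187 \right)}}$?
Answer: $\frac{2 \sqrt{3589765}}{19} \approx 199.44$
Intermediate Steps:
$P{\left(c \right)} = \frac{2 c}{22 + c}$
$\sqrt{39774 + P{\left(187 \right)}} = \sqrt{39774 + 2 \cdot 187 \frac{1}{22 + 187}} = \sqrt{39774 + 2 \cdot 187 \cdot \frac{1}{209}} = \sqrt{39774 + \frac{34}{19}} = \sqrt{\frac{755740}{19}} = \frac{2 \sqrt{3589765}}{19}$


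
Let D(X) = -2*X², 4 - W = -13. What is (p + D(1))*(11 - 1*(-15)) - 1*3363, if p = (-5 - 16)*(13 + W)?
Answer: -19795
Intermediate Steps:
W = 17 (W = 4 - 1*(-13) = 4 + 13 = 17)
p = -630 (p = (-5 - 16)*(13 + 17) = -21*30 = -630)
(p + D(1))*(11 - 1*(-15)) - 1*3363 = (-630 - 2*1²)*(11 - 1*(-15)) - 1*3363 = (-630 - 2*1)*(11 + 15) - 3363 = (-630 - 2)*26 - 3363 = -632*26 - 3363 = -16432 - 3363 = -19795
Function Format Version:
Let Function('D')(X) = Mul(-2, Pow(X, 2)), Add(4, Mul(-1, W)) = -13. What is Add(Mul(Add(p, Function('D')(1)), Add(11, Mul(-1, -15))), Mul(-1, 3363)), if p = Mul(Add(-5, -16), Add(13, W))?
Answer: -19795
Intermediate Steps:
W = 17 (W = Add(4, Mul(-1, -13)) = Add(4, 13) = 17)
p = -630 (p = Mul(Add(-5, -16), Add(13, 17)) = Mul(-21, 30) = -630)
Add(Mul(Add(p, Function('D')(1)), Add(11, Mul(-1, -15))), Mul(-1, 3363)) = Add(Mul(Add(-630, Mul(-2, Pow(1, 2))), Add(11, Mul(-1, -15))), Mul(-1, 3363)) = Add(Mul(Add(-630, Mul(-2, 1)), Add(11, 15)), -3363) = Add(Mul(Add(-630, -2), 26), -3363) = Add(Mul(-632, 26), -3363) = Add(-16432, -3363) = -19795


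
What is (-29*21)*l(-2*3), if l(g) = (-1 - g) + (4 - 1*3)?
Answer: -3654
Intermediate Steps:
l(g) = -g (l(g) = (-1 - g) + (4 - 3) = (-1 - g) + 1 = -g)
(-29*21)*l(-2*3) = (-29*21)*(-(-2)*3) = -(-609)*(-6) = -609*6 = -3654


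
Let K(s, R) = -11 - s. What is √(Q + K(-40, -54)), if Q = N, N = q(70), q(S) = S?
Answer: 3*√11 ≈ 9.9499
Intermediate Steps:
N = 70
Q = 70
√(Q + K(-40, -54)) = √(70 + (-11 - 1*(-40))) = √(70 + (-11 + 40)) = √(70 + 29) = √99 = 3*√11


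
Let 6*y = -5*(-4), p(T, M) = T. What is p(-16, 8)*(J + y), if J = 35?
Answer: -1840/3 ≈ -613.33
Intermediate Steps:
y = 10/3 (y = (-5*(-4))/6 = (⅙)*20 = 10/3 ≈ 3.3333)
p(-16, 8)*(J + y) = -16*(35 + 10/3) = -16*115/3 = -1840/3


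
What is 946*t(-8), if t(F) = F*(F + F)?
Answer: 121088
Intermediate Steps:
t(F) = 2*F**2 (t(F) = F*(2*F) = 2*F**2)
946*t(-8) = 946*(2*(-8)**2) = 946*(2*64) = 946*128 = 121088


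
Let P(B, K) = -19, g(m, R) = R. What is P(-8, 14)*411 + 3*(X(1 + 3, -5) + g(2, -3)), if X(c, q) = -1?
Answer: -7821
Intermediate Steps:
P(-8, 14)*411 + 3*(X(1 + 3, -5) + g(2, -3)) = -19*411 + 3*(-1 - 3) = -7809 + 3*(-4) = -7809 - 12 = -7821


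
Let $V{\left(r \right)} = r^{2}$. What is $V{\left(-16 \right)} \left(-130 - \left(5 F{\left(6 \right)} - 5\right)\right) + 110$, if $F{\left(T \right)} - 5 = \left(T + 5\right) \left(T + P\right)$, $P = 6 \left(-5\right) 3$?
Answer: $1144430$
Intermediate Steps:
$P = -90$ ($P = \left(-30\right) 3 = -90$)
$F{\left(T \right)} = 5 + \left(-90 + T\right) \left(5 + T\right)$ ($F{\left(T \right)} = 5 + \left(T + 5\right) \left(T - 90\right) = 5 + \left(5 + T\right) \left(-90 + T\right) = 5 + \left(-90 + T\right) \left(5 + T\right)$)
$V{\left(-16 \right)} \left(-130 - \left(5 F{\left(6 \right)} - 5\right)\right) + 110 = \left(-16\right)^{2} \left(-130 - \left(5 \left(-445 + 6^{2} - 510\right) - 5\right)\right) + 110 = 256 \left(-130 - \left(5 \left(-445 + 36 - 510\right) - 5\right)\right) + 110 = 256 \left(-130 - \left(5 \left(-919\right) - 5\right)\right) + 110 = 256 \left(-130 - \left(-4595 - 5\right)\right) + 110 = 256 \left(-130 - -4600\right) + 110 = 256 \left(-130 + 4600\right) + 110 = 256 \cdot 4470 + 110 = 1144320 + 110 = 1144430$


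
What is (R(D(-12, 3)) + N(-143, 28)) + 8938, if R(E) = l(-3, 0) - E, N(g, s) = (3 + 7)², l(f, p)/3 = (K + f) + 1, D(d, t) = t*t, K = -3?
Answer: 9014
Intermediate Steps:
D(d, t) = t²
l(f, p) = -6 + 3*f (l(f, p) = 3*((-3 + f) + 1) = 3*(-2 + f) = -6 + 3*f)
N(g, s) = 100 (N(g, s) = 10² = 100)
R(E) = -15 - E (R(E) = (-6 + 3*(-3)) - E = (-6 - 9) - E = -15 - E)
(R(D(-12, 3)) + N(-143, 28)) + 8938 = ((-15 - 1*3²) + 100) + 8938 = ((-15 - 1*9) + 100) + 8938 = ((-15 - 9) + 100) + 8938 = (-24 + 100) + 8938 = 76 + 8938 = 9014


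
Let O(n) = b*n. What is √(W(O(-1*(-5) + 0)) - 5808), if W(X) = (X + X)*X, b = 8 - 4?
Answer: 4*I*√313 ≈ 70.767*I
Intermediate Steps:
b = 4
O(n) = 4*n
W(X) = 2*X² (W(X) = (2*X)*X = 2*X²)
√(W(O(-1*(-5) + 0)) - 5808) = √(2*(4*(-1*(-5) + 0))² - 5808) = √(2*(4*(5 + 0))² - 5808) = √(2*(4*5)² - 5808) = √(2*20² - 5808) = √(2*400 - 5808) = √(800 - 5808) = √(-5008) = 4*I*√313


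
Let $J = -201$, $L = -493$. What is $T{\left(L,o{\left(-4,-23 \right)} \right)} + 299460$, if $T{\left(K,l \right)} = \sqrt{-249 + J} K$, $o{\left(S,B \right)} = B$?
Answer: $299460 - 7395 i \sqrt{2} \approx 2.9946 \cdot 10^{5} - 10458.0 i$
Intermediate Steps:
$T{\left(K,l \right)} = 15 i K \sqrt{2}$ ($T{\left(K,l \right)} = \sqrt{-249 - 201} K = \sqrt{-450} K = 15 i \sqrt{2} K = 15 i K \sqrt{2}$)
$T{\left(L,o{\left(-4,-23 \right)} \right)} + 299460 = 15 i \left(-493\right) \sqrt{2} + 299460 = - 7395 i \sqrt{2} + 299460 = 299460 - 7395 i \sqrt{2}$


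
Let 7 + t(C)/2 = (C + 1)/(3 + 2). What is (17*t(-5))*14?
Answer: -18564/5 ≈ -3712.8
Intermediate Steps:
t(C) = -68/5 + 2*C/5 (t(C) = -14 + 2*((C + 1)/(3 + 2)) = -14 + 2*((1 + C)/5) = -14 + 2*((1 + C)*(⅕)) = -14 + 2*(⅕ + C/5) = -14 + (⅖ + 2*C/5) = -68/5 + 2*C/5)
(17*t(-5))*14 = (17*(-68/5 + (⅖)*(-5)))*14 = (17*(-68/5 - 2))*14 = (17*(-78/5))*14 = -1326/5*14 = -18564/5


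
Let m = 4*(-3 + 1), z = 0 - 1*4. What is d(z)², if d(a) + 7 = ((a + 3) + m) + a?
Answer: 400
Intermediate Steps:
z = -4 (z = 0 - 4 = -4)
m = -8 (m = 4*(-2) = -8)
d(a) = -12 + 2*a (d(a) = -7 + (((a + 3) - 8) + a) = -7 + (((3 + a) - 8) + a) = -7 + ((-5 + a) + a) = -7 + (-5 + 2*a) = -12 + 2*a)
d(z)² = (-12 + 2*(-4))² = (-12 - 8)² = (-20)² = 400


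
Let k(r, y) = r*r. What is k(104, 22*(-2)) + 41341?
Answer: 52157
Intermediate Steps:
k(r, y) = r²
k(104, 22*(-2)) + 41341 = 104² + 41341 = 10816 + 41341 = 52157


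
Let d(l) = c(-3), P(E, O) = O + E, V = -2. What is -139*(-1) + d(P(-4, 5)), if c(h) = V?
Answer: 137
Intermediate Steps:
P(E, O) = E + O
c(h) = -2
d(l) = -2
-139*(-1) + d(P(-4, 5)) = -139*(-1) - 2 = 139 - 2 = 137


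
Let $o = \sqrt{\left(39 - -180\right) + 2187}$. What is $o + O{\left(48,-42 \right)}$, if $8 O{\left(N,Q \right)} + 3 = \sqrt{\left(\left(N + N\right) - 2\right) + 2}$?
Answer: $- \frac{3}{8} + \sqrt{2406} + \frac{\sqrt{6}}{2} \approx 49.901$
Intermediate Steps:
$O{\left(N,Q \right)} = - \frac{3}{8} + \frac{\sqrt{2} \sqrt{N}}{8}$ ($O{\left(N,Q \right)} = - \frac{3}{8} + \frac{\sqrt{\left(\left(N + N\right) - 2\right) + 2}}{8} = - \frac{3}{8} + \frac{\sqrt{\left(2 N - 2\right) + 2}}{8} = - \frac{3}{8} + \frac{\sqrt{\left(-2 + 2 N\right) + 2}}{8} = - \frac{3}{8} + \frac{\sqrt{2 N}}{8} = - \frac{3}{8} + \frac{\sqrt{2} \sqrt{N}}{8}$)
$o = \sqrt{2406}$ ($o = \sqrt{\left(39 + 180\right) + 2187} = \sqrt{219 + 2187} = \sqrt{2406} \approx 49.051$)
$o + O{\left(48,-42 \right)} = \sqrt{2406} - \left(\frac{3}{8} - \frac{\sqrt{2} \sqrt{48}}{8}\right) = \sqrt{2406} - \left(\frac{3}{8} - \frac{\sqrt{2} \cdot 4 \sqrt{3}}{8}\right) = \sqrt{2406} - \left(\frac{3}{8} - \frac{\sqrt{6}}{2}\right) = - \frac{3}{8} + \sqrt{2406} + \frac{\sqrt{6}}{2}$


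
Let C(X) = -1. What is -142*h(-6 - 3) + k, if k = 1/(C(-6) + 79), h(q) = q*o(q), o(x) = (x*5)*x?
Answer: 40372021/78 ≈ 5.1759e+5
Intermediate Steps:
o(x) = 5*x² (o(x) = (5*x)*x = 5*x²)
h(q) = 5*q³ (h(q) = q*(5*q²) = 5*q³)
k = 1/78 (k = 1/(-1 + 79) = 1/78 ≈ 0.012821)
-142*h(-6 - 3) + k = -710*(-6 - 3)³ + 1/78 = -710*(-9)³ + 1/78 = -710*(-729) + 1/78 = -142*(-3645) + 1/78 = 517590 + 1/78 = 40372021/78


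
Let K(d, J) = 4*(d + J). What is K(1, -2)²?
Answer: 16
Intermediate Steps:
K(d, J) = 4*J + 4*d (K(d, J) = 4*(J + d) = 4*J + 4*d)
K(1, -2)² = (4*(-2) + 4*1)² = (-8 + 4)² = (-4)² = 16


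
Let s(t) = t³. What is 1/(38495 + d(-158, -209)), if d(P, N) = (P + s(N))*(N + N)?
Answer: 1/3816164061 ≈ 2.6204e-10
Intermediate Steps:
d(P, N) = 2*N*(P + N³) (d(P, N) = (P + N³)*(N + N) = (P + N³)*(2*N) = 2*N*(P + N³))
1/(38495 + d(-158, -209)) = 1/(38495 + 2*(-209)*(-158 + (-209)³)) = 1/(38495 + 2*(-209)*(-158 - 9129329)) = 1/(38495 + 2*(-209)*(-9129487)) = 1/(38495 + 3816125566) = 1/3816164061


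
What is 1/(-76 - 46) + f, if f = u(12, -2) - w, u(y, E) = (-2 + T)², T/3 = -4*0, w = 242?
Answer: -29037/122 ≈ -238.01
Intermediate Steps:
T = 0 (T = 3*(-4*0) = 3*0 = 0)
u(y, E) = 4 (u(y, E) = (-2 + 0)² = (-2)² = 4)
f = -238 (f = 4 - 1*242 = 4 - 242 = -238)
1/(-76 - 46) + f = 1/(-76 - 46) - 238 = 1/(-122) - 238 = -1/122 - 238 = -29037/122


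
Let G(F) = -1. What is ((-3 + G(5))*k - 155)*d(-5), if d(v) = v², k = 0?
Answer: -3875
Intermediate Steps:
((-3 + G(5))*k - 155)*d(-5) = ((-3 - 1)*0 - 155)*(-5)² = (-4*0 - 155)*25 = (0 - 155)*25 = -155*25 = -3875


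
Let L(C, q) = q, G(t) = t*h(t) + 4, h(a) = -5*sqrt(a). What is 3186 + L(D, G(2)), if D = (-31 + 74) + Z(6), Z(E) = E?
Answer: 3190 - 10*sqrt(2) ≈ 3175.9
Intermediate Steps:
D = 49 (D = (-31 + 74) + 6 = 43 + 6 = 49)
G(t) = 4 - 5*t**(3/2) (G(t) = t*(-5*sqrt(t)) + 4 = -5*t**(3/2) + 4 = 4 - 5*t**(3/2))
3186 + L(D, G(2)) = 3186 + (4 - 10*sqrt(2)) = 3190 - 10*sqrt(2)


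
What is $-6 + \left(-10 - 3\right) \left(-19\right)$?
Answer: $241$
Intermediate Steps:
$-6 + \left(-10 - 3\right) \left(-19\right) = -6 - -247 = -6 + 247 = 241$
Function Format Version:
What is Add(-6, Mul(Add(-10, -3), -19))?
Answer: 241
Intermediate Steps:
Add(-6, Mul(Add(-10, -3), -19)) = Add(-6, Mul(-13, -19)) = Add(-6, 247) = 241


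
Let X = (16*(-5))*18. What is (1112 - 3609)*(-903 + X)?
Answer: 5850471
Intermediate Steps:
X = -1440 (X = -80*18 = -1440)
(1112 - 3609)*(-903 + X) = (1112 - 3609)*(-903 - 1440) = -2497*(-2343) = 5850471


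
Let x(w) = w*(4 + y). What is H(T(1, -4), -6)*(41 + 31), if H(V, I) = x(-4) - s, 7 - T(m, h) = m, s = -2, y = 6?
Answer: -2736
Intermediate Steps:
x(w) = 10*w (x(w) = w*(4 + 6) = w*10 = 10*w)
T(m, h) = 7 - m
H(V, I) = -38 (H(V, I) = 10*(-4) - 1*(-2) = -40 + 2 = -38)
H(T(1, -4), -6)*(41 + 31) = -38*(41 + 31) = -38*72 = -2736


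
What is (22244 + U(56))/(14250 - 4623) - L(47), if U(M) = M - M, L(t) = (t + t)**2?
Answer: -85041928/9627 ≈ -8833.7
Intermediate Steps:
L(t) = 4*t**2 (L(t) = (2*t)**2 = 4*t**2)
U(M) = 0
(22244 + U(56))/(14250 - 4623) - L(47) = (22244 + 0)/(14250 - 4623) - 4*47**2 = 22244/9627 - 4*2209 = 22244*(1/9627) - 1*8836 = 22244/9627 - 8836 = -85041928/9627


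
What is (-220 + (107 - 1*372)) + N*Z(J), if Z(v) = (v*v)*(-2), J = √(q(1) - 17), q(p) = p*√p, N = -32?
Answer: -1509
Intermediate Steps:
q(p) = p^(3/2)
J = 4*I (J = √(1^(3/2) - 17) = √(1 - 17) = √(-16) = 4*I ≈ 4.0*I)
Z(v) = -2*v² (Z(v) = v²*(-2) = -2*v²)
(-220 + (107 - 1*372)) + N*Z(J) = (-220 + (107 - 1*372)) - (-64)*(4*I)² = (-220 + (107 - 372)) - (-64)*(-16) = (-220 - 265) - 32*32 = -485 - 1024 = -1509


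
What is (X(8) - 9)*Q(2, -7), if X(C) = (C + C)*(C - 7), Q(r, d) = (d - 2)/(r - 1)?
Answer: -63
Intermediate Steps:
Q(r, d) = (-2 + d)/(-1 + r)
X(C) = 2*C*(-7 + C) (X(C) = (2*C)*(-7 + C) = 2*C*(-7 + C))
(X(8) - 9)*Q(2, -7) = (2*8*(-7 + 8) - 9)*((-2 - 7)/(-1 + 2)) = (2*8*1 - 9)*(-9/1) = (16 - 9)*(1*(-9)) = 7*(-9) = -63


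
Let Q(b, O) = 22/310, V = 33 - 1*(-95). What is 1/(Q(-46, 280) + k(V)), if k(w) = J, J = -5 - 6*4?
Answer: -155/4484 ≈ -0.034567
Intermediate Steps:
V = 128 (V = 33 + 95 = 128)
Q(b, O) = 11/155 (Q(b, O) = 22*(1/310) = 11/155)
J = -29 (J = -5 - 24 = -29)
k(w) = -29
1/(Q(-46, 280) + k(V)) = 1/(11/155 - 29) = 1/(-4484/155) = -155/4484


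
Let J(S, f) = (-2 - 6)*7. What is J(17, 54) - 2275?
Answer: -2331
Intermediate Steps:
J(S, f) = -56 (J(S, f) = -8*7 = -56)
J(17, 54) - 2275 = -56 - 2275 = -2331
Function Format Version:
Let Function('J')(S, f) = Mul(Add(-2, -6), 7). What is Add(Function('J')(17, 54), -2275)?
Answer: -2331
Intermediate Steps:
Function('J')(S, f) = -56 (Function('J')(S, f) = Mul(-8, 7) = -56)
Add(Function('J')(17, 54), -2275) = Add(-56, -2275) = -2331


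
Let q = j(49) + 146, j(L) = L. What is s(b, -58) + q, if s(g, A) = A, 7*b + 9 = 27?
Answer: 137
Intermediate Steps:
b = 18/7 (b = -9/7 + (⅐)*27 = -9/7 + 27/7 = 18/7 ≈ 2.5714)
q = 195 (q = 49 + 146 = 195)
s(b, -58) + q = -58 + 195 = 137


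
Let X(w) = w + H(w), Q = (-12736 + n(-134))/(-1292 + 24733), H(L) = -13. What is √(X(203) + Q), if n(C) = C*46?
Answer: √103958256490/23441 ≈ 13.755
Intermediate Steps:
n(C) = 46*C
Q = -18900/23441 (Q = (-12736 + 46*(-134))/(-1292 + 24733) = (-12736 - 6164)/23441 = -18900*1/23441 = -18900/23441 ≈ -0.80628)
X(w) = -13 + w (X(w) = w - 13 = -13 + w)
√(X(203) + Q) = √((-13 + 203) - 18900/23441) = √(190 - 18900/23441) = √(4434890/23441) = √103958256490/23441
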